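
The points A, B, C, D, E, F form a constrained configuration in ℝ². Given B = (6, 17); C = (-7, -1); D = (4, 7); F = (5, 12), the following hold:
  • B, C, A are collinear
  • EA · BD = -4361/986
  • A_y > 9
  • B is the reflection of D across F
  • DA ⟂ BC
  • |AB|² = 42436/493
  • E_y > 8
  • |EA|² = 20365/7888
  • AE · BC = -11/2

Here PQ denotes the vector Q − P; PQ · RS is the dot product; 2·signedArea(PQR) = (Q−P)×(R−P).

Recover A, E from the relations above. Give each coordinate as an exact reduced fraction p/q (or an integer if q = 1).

A = (280/493, 4673/493)
E = (2, 35/4)

1. A_x = 280/493  [B, C, A are collinear ∩ DA ⟂ BC]
2. A_y = 4673/493  [B, C, A are collinear ∩ DA ⟂ BC]
   → A = (280/493, 4673/493)
3. E_x = 2  [EA · BD = -4361/986 ∩ AE · BC = -11/2]
4. E_y = 35/4  [EA · BD = -4361/986 ∩ AE · BC = -11/2]
   → E = (2, 35/4)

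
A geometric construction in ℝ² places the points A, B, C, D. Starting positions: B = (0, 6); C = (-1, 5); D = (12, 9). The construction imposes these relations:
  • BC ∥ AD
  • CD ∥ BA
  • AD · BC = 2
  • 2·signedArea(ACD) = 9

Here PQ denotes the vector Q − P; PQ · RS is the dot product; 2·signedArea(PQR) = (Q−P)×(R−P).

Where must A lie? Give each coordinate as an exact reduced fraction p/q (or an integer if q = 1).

A = (13, 10)

1. A_x = 13  [BC ∥ AD ∩ CD ∥ BA]
2. A_y = 10  [BC ∥ AD ∩ CD ∥ BA]
   → A = (13, 10)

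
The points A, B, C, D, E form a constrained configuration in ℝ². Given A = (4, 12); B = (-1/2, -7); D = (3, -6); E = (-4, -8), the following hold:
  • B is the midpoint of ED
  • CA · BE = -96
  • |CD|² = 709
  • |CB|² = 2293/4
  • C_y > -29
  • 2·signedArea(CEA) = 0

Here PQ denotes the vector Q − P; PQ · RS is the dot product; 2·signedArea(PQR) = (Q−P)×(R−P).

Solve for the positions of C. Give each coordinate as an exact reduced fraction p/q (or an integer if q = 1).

C = (-12, -28)

1. C_x = -12  [2·signedArea(CEA) = 0 ∩ CA · BE = -96]
2. C_y = -28  [2·signedArea(CEA) = 0 ∩ CA · BE = -96]
   → C = (-12, -28)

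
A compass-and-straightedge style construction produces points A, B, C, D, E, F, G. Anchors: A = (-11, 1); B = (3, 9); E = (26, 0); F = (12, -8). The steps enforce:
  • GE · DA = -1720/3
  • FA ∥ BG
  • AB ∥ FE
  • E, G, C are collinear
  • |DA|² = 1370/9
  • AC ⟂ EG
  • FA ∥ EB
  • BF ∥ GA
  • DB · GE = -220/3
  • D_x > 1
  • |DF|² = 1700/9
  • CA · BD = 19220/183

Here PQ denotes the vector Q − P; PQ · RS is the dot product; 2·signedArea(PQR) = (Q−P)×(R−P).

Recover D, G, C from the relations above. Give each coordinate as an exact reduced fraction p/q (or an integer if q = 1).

C = (-392/61, 774/61)
D = (4/3, 2/3)
G = (-20, 18)

1. G_x = -20  [BF ∥ GA ∩ FA ∥ BG]
2. G_y = 18  [BF ∥ GA ∩ FA ∥ BG]
   → G = (-20, 18)
3. C_x = -392/61  [E, G, C are collinear ∩ AC ⟂ EG]
4. C_y = 774/61  [E, G, C are collinear ∩ AC ⟂ EG]
   → C = (-392/61, 774/61)
5. D_x = 4/3  [DB · GE = -220/3 ∩ CA · BD = 19220/183]
6. D_y = 2/3  [DB · GE = -220/3 ∩ CA · BD = 19220/183]
   → D = (4/3, 2/3)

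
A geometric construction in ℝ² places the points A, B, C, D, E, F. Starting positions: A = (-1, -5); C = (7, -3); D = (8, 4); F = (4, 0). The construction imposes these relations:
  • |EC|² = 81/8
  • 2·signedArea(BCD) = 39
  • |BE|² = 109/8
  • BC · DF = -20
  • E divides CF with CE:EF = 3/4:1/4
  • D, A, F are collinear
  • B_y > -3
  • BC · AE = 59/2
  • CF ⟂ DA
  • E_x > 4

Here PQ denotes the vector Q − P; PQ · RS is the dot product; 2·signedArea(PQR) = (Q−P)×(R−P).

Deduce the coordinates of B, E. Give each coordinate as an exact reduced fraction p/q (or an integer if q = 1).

B = (3/2, -5/2)
E = (19/4, -3/4)

1. B_x = 3/2  [BC · DF = -20 ∩ 2·signedArea(BCD) = 39]
2. B_y = -5/2  [BC · DF = -20 ∩ 2·signedArea(BCD) = 39]
   → B = (3/2, -5/2)
3. E_x = 19/4  [BC · AE = 59/2 ∩ E divides CF with CE:EF = 3/4:1/4]
4. E_y = -3/4  [BC · AE = 59/2 ∩ E divides CF with CE:EF = 3/4:1/4]
   → E = (19/4, -3/4)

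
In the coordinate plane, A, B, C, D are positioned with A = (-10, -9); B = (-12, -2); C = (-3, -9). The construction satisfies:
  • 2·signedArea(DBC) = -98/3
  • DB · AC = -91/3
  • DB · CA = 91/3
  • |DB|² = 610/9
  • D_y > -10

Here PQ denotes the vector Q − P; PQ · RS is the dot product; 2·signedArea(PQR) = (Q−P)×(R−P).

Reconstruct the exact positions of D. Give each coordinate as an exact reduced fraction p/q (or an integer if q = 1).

D = (-23/3, -9)

1. D_x = -23/3  [DB · AC = -91/3 ∩ 2·signedArea(DBC) = -98/3]
2. D_y = -9  [DB · AC = -91/3 ∩ 2·signedArea(DBC) = -98/3]
   → D = (-23/3, -9)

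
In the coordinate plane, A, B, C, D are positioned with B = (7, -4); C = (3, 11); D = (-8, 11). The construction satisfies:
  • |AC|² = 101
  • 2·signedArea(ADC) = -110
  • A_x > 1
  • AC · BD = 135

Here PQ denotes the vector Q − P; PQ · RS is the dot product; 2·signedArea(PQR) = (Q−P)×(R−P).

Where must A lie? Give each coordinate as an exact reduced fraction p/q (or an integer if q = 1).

1. A_x = 2  [AC · BD = 135 ∩ 2·signedArea(ADC) = -110]
2. A_y = 1  [AC · BD = 135 ∩ 2·signedArea(ADC) = -110]
   → A = (2, 1)

A = (2, 1)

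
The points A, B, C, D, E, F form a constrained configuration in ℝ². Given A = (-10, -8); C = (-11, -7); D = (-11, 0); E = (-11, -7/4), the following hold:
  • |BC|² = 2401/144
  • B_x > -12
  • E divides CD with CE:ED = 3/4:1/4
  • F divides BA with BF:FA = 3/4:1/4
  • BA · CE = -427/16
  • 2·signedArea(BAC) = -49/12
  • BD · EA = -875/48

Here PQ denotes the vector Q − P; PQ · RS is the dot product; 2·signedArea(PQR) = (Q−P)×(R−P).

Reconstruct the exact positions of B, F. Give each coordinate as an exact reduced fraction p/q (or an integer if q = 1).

1. B_x = -11  [2·signedArea(BAC) = -49/12 ∩ BD · EA = -875/48]
2. B_y = -35/12  [2·signedArea(BAC) = -49/12 ∩ BD · EA = -875/48]
   → B = (-11, -35/12)
3. F_x = -41/4  [F divides BA with BF:FA = 3/4:1/4]
4. F_y = -323/48  [F divides BA with BF:FA = 3/4:1/4]
   → F = (-41/4, -323/48)

B = (-11, -35/12)
F = (-41/4, -323/48)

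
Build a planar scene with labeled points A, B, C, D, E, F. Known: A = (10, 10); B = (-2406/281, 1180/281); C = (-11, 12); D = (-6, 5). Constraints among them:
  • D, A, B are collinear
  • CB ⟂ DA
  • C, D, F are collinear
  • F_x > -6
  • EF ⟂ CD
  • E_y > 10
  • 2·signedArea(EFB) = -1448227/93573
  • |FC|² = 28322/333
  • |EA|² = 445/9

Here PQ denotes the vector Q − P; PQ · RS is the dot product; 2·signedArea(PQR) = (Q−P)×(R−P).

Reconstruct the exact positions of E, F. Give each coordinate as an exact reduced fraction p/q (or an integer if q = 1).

E = (3, 32/3)
F = (-626/111, 499/111)

1. F_x = -626/111  [line 7·x + 5·y + 17 = 0 ∩ |FC|² = 28322/333]
2. F_y = 499/111  [line 7·x + 5·y + 17 = 0 ∩ |FC|² = 28322/333]
   → F = (-626/111, 499/111)
3. E_x = 3  [2·signedArea(EFB) = -1448227/93573 ∩ EF ⟂ CD]
4. E_y = 32/3  [2·signedArea(EFB) = -1448227/93573 ∩ EF ⟂ CD]
   → E = (3, 32/3)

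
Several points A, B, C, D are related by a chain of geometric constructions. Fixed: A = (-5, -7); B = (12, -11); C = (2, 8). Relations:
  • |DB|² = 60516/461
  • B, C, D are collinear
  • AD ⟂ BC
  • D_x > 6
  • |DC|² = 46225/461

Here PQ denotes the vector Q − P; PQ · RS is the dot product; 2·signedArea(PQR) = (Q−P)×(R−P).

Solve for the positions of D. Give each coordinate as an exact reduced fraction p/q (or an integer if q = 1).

D = (3072/461, -397/461)

1. D_x = 3072/461  [B, C, D are collinear ∩ AD ⟂ BC]
2. D_y = -397/461  [B, C, D are collinear ∩ AD ⟂ BC]
   → D = (3072/461, -397/461)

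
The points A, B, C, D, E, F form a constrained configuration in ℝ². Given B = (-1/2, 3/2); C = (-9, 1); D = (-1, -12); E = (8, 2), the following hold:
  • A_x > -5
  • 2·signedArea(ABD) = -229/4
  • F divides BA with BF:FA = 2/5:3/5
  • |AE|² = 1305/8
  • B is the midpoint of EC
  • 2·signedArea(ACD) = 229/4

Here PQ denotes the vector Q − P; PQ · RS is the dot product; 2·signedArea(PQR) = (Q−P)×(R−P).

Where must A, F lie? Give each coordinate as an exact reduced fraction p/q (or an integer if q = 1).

1. A_x = -19/4  [2·signedArea(ABD) = -229/4 ∩ 2·signedArea(ACD) = 229/4]
2. A_y = 5/4  [2·signedArea(ABD) = -229/4 ∩ 2·signedArea(ACD) = 229/4]
   → A = (-19/4, 5/4)
3. F_x = -11/5  [F divides BA with BF:FA = 2/5:3/5]
4. F_y = 7/5  [F divides BA with BF:FA = 2/5:3/5]
   → F = (-11/5, 7/5)

A = (-19/4, 5/4)
F = (-11/5, 7/5)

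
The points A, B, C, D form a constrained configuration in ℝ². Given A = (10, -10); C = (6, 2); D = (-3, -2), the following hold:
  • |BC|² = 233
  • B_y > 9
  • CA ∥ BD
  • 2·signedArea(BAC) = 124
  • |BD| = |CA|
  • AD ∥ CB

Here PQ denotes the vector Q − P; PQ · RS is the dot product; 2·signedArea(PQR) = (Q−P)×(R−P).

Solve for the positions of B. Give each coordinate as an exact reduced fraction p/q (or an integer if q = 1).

1. B_x = -7  [CA ∥ BD ∩ AD ∥ CB]
2. B_y = 10  [CA ∥ BD ∩ AD ∥ CB]
   → B = (-7, 10)

B = (-7, 10)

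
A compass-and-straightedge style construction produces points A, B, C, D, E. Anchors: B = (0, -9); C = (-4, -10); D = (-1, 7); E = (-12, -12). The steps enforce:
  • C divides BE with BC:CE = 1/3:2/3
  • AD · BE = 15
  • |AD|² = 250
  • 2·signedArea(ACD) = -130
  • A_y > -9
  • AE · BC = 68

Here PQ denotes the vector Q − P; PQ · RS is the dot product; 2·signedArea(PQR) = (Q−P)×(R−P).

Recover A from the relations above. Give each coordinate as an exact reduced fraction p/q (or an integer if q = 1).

A = (4, -8)

1. A_x = 4  [AE · BC = 68 ∩ 2·signedArea(ACD) = -130]
2. A_y = -8  [AE · BC = 68 ∩ 2·signedArea(ACD) = -130]
   → A = (4, -8)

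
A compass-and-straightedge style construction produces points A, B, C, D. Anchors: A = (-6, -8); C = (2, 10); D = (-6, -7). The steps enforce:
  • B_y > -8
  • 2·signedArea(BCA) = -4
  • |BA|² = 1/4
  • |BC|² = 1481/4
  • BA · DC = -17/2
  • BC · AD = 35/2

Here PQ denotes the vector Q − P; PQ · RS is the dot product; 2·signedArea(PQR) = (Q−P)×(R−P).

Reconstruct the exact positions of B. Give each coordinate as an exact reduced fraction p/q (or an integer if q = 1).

1. B_x = -6  [BC · AD = 35/2 ∩ BA · DC = -17/2]
2. B_y = -15/2  [BC · AD = 35/2 ∩ BA · DC = -17/2]
   → B = (-6, -15/2)

B = (-6, -15/2)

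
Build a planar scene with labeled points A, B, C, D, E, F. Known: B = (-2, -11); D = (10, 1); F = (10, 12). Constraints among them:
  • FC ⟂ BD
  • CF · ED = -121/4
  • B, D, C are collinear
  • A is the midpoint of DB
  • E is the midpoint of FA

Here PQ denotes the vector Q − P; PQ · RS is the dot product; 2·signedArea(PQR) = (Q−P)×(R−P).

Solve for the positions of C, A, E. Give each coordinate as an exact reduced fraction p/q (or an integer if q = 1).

A = (4, -5)
C = (31/2, 13/2)
E = (7, 7/2)

1. C_x = 31/2  [B, D, C are collinear ∩ FC ⟂ BD]
2. C_y = 13/2  [B, D, C are collinear ∩ FC ⟂ BD]
   → C = (31/2, 13/2)
3. A_x = 4  [A is the midpoint of DB]
4. A_y = -5  [A is the midpoint of DB]
   → A = (4, -5)
5. E_x = 7  [E is the midpoint of FA]
6. E_y = 7/2  [E is the midpoint of FA]
   → E = (7, 7/2)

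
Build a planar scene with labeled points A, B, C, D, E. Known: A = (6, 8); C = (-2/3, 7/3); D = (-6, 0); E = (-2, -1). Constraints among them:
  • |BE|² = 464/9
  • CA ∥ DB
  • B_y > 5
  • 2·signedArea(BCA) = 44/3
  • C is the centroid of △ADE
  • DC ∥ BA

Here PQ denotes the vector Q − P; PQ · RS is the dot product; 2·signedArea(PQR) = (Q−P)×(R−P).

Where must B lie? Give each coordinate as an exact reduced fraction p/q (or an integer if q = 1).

B = (2/3, 17/3)

1. B_x = 2/3  [DC ∥ BA ∩ CA ∥ DB]
2. B_y = 17/3  [DC ∥ BA ∩ CA ∥ DB]
   → B = (2/3, 17/3)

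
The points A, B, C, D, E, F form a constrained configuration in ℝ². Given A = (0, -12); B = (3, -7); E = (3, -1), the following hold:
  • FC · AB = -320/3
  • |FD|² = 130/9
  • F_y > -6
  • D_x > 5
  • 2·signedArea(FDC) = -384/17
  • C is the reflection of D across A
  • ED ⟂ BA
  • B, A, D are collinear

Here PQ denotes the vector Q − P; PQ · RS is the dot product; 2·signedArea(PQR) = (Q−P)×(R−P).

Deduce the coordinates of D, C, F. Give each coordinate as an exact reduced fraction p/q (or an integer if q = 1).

1. D_x = 96/17  [B, A, D are collinear ∩ ED ⟂ BA]
2. D_y = -44/17  [B, A, D are collinear ∩ ED ⟂ BA]
   → D = (96/17, -44/17)
3. C_x = -96/17  [C is the reflection of D across A]
4. C_y = -364/17  [C is the reflection of D across A]
   → C = (-96/17, -364/17)
5. F_x = 49/17  [2·signedArea(FDC) = -384/17 ∩ FC · AB = -320/3]
6. F_y = -265/51  [2·signedArea(FDC) = -384/17 ∩ FC · AB = -320/3]
   → F = (49/17, -265/51)

C = (-96/17, -364/17)
D = (96/17, -44/17)
F = (49/17, -265/51)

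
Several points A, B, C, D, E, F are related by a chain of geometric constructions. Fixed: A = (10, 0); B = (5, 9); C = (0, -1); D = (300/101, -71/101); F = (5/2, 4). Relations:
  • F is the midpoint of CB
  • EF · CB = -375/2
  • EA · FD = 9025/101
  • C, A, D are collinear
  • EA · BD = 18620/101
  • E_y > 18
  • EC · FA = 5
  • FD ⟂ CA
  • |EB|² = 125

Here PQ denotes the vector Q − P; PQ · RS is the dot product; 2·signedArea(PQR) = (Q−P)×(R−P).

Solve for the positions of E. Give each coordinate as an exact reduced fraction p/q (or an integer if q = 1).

1. E_x = 10  [EC · FA = 5 ∩ EF · CB = -375/2]
2. E_y = 19  [EC · FA = 5 ∩ EF · CB = -375/2]
   → E = (10, 19)

E = (10, 19)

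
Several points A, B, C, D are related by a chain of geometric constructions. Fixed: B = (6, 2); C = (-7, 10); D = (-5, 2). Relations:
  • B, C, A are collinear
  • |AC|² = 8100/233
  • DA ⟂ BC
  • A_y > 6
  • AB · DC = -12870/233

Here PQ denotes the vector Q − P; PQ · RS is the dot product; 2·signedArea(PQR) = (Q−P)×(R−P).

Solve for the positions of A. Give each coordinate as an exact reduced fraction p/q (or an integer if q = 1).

1. A_x = -461/233  [B, C, A are collinear ∩ DA ⟂ BC]
2. A_y = 1610/233  [B, C, A are collinear ∩ DA ⟂ BC]
   → A = (-461/233, 1610/233)

A = (-461/233, 1610/233)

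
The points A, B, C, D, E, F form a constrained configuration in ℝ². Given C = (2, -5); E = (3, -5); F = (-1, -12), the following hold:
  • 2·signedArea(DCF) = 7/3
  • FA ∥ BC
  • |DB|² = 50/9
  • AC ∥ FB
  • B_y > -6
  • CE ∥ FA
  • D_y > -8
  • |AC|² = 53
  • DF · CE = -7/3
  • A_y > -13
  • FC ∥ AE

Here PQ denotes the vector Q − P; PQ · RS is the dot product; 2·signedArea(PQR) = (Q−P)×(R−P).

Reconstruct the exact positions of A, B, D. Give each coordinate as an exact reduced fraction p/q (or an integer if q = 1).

A = (0, -12)
B = (1, -5)
D = (4/3, -22/3)

1. A_x = 0  [FC ∥ AE ∩ CE ∥ FA]
2. A_y = -12  [FC ∥ AE ∩ CE ∥ FA]
   → A = (0, -12)
3. B_x = 1  [FA ∥ BC ∩ AC ∥ FB]
4. B_y = -5  [FA ∥ BC ∩ AC ∥ FB]
   → B = (1, -5)
5. D_x = 4/3  [2·signedArea(DCF) = 7/3 ∩ DF · CE = -7/3]
6. D_y = -22/3  [2·signedArea(DCF) = 7/3 ∩ DF · CE = -7/3]
   → D = (4/3, -22/3)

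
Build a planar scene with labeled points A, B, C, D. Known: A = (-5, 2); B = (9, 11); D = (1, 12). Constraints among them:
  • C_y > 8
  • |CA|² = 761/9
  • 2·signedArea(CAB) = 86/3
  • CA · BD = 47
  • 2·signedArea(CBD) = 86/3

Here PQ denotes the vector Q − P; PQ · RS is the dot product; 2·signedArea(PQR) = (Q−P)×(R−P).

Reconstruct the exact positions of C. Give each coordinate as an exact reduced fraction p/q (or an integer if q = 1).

C = (5/3, 25/3)

1. C_x = 5/3  [2·signedArea(CBD) = 86/3 ∩ CA · BD = 47]
2. C_y = 25/3  [2·signedArea(CBD) = 86/3 ∩ CA · BD = 47]
   → C = (5/3, 25/3)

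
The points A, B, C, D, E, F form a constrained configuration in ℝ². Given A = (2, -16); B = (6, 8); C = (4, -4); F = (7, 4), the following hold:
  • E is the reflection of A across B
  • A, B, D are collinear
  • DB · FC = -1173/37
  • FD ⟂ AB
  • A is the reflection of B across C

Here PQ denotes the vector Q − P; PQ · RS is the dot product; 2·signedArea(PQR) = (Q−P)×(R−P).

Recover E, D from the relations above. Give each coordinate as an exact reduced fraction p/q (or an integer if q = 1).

1. E_x = 10  [E is the reflection of A across B]
2. E_y = 32  [E is the reflection of A across B]
   → E = (10, 32)
3. D_x = 199/37  [A, B, D are collinear ∩ FD ⟂ AB]
4. D_y = 158/37  [A, B, D are collinear ∩ FD ⟂ AB]
   → D = (199/37, 158/37)

D = (199/37, 158/37)
E = (10, 32)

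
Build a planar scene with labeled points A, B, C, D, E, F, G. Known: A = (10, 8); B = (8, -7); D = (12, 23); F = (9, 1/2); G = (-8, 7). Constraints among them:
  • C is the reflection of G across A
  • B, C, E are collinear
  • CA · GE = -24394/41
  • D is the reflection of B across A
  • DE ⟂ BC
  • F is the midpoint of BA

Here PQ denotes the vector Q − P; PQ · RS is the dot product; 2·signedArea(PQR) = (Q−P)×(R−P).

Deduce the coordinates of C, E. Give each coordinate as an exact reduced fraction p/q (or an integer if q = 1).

1. C_x = 28  [C is the reflection of G across A]
2. C_y = 9  [C is the reflection of G across A]
   → C = (28, 9)
3. E_x = 1028/41  [B, C, E are collinear ∩ DE ⟂ BC]
4. E_y = 273/41  [B, C, E are collinear ∩ DE ⟂ BC]
   → E = (1028/41, 273/41)

C = (28, 9)
E = (1028/41, 273/41)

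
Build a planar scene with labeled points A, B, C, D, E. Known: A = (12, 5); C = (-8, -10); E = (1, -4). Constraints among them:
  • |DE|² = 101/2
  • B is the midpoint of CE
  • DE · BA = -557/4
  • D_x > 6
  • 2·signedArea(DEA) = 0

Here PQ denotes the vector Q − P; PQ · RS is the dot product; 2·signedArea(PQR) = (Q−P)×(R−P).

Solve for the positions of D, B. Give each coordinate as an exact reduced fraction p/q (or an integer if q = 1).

1. D_x = 13/2  [line -9·x + 11·y + 53 = 0 ∩ |DE|² = 101/2]
2. D_y = 1/2  [line -9·x + 11·y + 53 = 0 ∩ |DE|² = 101/2]
   → D = (13/2, 1/2)
3. B_x = -7/2  [B is the midpoint of CE]
4. B_y = -7  [B is the midpoint of CE]
   → B = (-7/2, -7)

B = (-7/2, -7)
D = (13/2, 1/2)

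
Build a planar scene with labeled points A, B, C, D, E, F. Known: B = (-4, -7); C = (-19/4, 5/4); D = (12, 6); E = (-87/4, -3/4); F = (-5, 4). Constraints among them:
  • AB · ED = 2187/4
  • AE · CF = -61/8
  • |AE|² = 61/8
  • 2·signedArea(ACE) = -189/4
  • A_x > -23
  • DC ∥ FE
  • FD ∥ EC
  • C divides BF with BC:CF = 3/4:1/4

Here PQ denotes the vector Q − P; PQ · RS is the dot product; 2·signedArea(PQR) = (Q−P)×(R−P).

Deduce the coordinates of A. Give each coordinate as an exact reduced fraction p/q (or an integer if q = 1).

A = (-22, 2)

1. A_x = -22  [2·signedArea(ACE) = -189/4 ∩ AE · CF = -61/8]
2. A_y = 2  [2·signedArea(ACE) = -189/4 ∩ AE · CF = -61/8]
   → A = (-22, 2)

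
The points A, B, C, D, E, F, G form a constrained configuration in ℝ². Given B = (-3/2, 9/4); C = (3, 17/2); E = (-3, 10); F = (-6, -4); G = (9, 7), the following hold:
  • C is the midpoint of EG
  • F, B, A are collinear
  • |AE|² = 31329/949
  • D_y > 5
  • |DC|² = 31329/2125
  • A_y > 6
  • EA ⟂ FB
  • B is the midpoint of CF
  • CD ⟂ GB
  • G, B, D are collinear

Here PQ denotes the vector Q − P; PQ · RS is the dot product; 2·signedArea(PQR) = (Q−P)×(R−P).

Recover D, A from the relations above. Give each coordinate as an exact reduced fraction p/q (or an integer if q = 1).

1. D_x = 9738/2125  [G, B, D are collinear ∩ CD ⟂ GB]
2. D_y = 21257/4250  [G, B, D are collinear ∩ CD ⟂ GB]
   → D = (9738/2125, 21257/4250)
3. A_x = 1578/949  [F, B, A are collinear ∩ EA ⟂ FB]
4. A_y = 6304/949  [F, B, A are collinear ∩ EA ⟂ FB]
   → A = (1578/949, 6304/949)

A = (1578/949, 6304/949)
D = (9738/2125, 21257/4250)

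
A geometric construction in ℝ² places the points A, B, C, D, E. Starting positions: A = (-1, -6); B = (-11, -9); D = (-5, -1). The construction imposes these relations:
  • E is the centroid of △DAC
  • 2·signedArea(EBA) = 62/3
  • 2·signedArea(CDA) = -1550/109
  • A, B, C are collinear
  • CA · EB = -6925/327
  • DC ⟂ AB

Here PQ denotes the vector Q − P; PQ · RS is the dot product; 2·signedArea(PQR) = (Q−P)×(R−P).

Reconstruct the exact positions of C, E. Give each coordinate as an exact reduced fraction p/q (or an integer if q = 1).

1. C_x = -359/109  [A, B, C are collinear ∩ DC ⟂ AB]
2. C_y = -729/109  [A, B, C are collinear ∩ DC ⟂ AB]
   → C = (-359/109, -729/109)
3. E_x = -1013/327  [E is the centroid of △DAC]
4. E_y = -1492/327  [E is the centroid of △DAC]
   → E = (-1013/327, -1492/327)

C = (-359/109, -729/109)
E = (-1013/327, -1492/327)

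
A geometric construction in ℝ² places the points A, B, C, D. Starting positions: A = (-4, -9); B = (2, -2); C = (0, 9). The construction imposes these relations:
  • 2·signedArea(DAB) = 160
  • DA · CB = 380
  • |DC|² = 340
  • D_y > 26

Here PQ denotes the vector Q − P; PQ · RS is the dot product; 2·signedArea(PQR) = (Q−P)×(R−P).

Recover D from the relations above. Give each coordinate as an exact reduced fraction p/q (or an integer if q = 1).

1. D_x = 4  [2·signedArea(DAB) = 160 ∩ DA · CB = 380]
2. D_y = 27  [2·signedArea(DAB) = 160 ∩ DA · CB = 380]
   → D = (4, 27)

D = (4, 27)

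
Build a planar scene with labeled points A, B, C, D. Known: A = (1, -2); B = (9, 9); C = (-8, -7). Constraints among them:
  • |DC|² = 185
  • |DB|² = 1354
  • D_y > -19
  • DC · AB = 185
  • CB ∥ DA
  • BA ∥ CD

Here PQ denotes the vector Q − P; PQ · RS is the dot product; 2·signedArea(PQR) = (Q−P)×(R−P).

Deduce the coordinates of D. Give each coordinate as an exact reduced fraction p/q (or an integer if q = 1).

1. D_x = -16  [CB ∥ DA ∩ BA ∥ CD]
2. D_y = -18  [CB ∥ DA ∩ BA ∥ CD]
   → D = (-16, -18)

D = (-16, -18)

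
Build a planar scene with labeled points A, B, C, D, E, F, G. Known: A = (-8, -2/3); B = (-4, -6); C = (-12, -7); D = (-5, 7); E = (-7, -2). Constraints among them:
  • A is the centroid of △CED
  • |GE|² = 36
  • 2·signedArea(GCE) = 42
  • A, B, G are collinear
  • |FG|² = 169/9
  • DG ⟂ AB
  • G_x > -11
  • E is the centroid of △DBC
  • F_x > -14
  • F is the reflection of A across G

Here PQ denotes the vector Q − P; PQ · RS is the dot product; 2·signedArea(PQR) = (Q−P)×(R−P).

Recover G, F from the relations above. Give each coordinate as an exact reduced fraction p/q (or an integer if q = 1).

F = (-66/5, 94/15)
G = (-53/5, 14/5)

1. G_x = -53/5  [A, B, G are collinear ∩ DG ⟂ AB]
2. G_y = 14/5  [A, B, G are collinear ∩ DG ⟂ AB]
   → G = (-53/5, 14/5)
3. F_x = -66/5  [F is the reflection of A across G]
4. F_y = 94/15  [F is the reflection of A across G]
   → F = (-66/5, 94/15)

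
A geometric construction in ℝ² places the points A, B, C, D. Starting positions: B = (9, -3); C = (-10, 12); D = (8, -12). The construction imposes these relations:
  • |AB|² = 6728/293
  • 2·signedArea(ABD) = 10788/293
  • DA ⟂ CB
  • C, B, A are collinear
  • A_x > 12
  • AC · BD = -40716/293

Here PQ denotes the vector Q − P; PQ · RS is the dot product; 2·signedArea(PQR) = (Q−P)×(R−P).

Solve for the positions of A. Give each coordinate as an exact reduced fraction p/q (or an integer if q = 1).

1. A_x = 3739/293  [C, B, A are collinear ∩ DA ⟂ CB]
2. A_y = -1749/293  [C, B, A are collinear ∩ DA ⟂ CB]
   → A = (3739/293, -1749/293)

A = (3739/293, -1749/293)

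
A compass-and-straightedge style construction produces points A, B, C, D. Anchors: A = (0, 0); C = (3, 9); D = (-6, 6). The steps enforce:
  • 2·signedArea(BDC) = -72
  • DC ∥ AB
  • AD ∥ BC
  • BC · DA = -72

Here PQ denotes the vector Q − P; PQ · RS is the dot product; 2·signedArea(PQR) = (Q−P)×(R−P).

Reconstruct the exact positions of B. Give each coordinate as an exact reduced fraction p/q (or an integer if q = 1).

B = (9, 3)

1. B_x = 9  [AD ∥ BC ∩ DC ∥ AB]
2. B_y = 3  [AD ∥ BC ∩ DC ∥ AB]
   → B = (9, 3)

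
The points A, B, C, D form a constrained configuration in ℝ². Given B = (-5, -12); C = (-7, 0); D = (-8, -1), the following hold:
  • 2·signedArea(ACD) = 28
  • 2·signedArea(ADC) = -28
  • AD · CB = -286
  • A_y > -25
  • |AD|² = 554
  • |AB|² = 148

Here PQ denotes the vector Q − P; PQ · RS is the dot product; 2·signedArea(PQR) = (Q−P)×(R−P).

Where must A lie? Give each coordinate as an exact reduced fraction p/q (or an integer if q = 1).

A = (-3, -24)

1. A_x = -3  [2·signedArea(ACD) = 28 ∩ AD · CB = -286]
2. A_y = -24  [2·signedArea(ACD) = 28 ∩ AD · CB = -286]
   → A = (-3, -24)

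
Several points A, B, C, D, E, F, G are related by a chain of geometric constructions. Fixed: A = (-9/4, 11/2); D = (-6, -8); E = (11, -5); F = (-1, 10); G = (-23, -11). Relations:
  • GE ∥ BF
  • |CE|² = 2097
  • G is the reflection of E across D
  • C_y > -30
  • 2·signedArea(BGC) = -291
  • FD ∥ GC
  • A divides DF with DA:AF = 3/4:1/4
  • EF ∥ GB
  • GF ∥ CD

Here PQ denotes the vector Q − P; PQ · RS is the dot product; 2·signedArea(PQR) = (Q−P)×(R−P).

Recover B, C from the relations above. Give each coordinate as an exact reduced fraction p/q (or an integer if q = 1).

B = (-35, 4)
C = (-28, -29)

1. B_x = -35  [GE ∥ BF ∩ EF ∥ GB]
2. B_y = 4  [GE ∥ BF ∩ EF ∥ GB]
   → B = (-35, 4)
3. C_x = -28  [GF ∥ CD ∩ FD ∥ GC]
4. C_y = -29  [GF ∥ CD ∩ FD ∥ GC]
   → C = (-28, -29)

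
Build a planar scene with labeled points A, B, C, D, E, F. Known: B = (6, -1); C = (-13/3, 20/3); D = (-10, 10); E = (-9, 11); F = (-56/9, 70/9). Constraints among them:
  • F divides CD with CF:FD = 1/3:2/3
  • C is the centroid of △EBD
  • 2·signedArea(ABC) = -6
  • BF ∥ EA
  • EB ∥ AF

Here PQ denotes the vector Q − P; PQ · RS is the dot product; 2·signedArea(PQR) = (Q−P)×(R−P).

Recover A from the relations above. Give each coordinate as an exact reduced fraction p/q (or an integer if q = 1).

1. A_x = -191/9  [EB ∥ AF ∩ BF ∥ EA]
2. A_y = 178/9  [EB ∥ AF ∩ BF ∥ EA]
   → A = (-191/9, 178/9)

A = (-191/9, 178/9)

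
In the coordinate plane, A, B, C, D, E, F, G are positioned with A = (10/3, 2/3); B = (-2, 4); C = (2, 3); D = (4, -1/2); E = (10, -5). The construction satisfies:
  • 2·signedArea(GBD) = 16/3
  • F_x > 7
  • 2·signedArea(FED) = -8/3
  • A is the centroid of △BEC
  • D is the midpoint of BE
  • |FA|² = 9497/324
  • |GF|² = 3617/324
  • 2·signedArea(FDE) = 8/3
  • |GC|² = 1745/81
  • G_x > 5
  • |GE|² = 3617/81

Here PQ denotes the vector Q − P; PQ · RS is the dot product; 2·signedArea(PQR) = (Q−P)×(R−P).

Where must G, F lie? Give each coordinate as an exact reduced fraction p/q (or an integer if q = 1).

F = (68/9, -49/18)
G = (46/9, -4/9)

1. G_x = 46/9  [line 9/2·x + 6·y + -61/3 = 0 ∩ |GC|² = 1745/81]
2. G_y = -4/9  [line 9/2·x + 6·y + -61/3 = 0 ∩ |GC|² = 1745/81]
   → G = (46/9, -4/9)
3. F_x = 68/9  [line 9/2·x + 6·y + -53/3 = 0 ∩ |GF|² = 3617/324]
4. F_y = -49/18  [line 9/2·x + 6·y + -53/3 = 0 ∩ |GF|² = 3617/324]
   → F = (68/9, -49/18)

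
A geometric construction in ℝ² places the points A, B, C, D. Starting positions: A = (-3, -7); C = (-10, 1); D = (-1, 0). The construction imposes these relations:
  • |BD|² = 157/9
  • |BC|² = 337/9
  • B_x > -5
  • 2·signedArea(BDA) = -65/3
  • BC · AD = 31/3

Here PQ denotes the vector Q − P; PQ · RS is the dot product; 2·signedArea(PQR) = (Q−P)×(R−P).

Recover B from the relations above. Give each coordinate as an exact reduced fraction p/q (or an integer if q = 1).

B = (-14/3, -2)

1. B_x = -14/3  [BC · AD = 31/3 ∩ 2·signedArea(BDA) = -65/3]
2. B_y = -2  [BC · AD = 31/3 ∩ 2·signedArea(BDA) = -65/3]
   → B = (-14/3, -2)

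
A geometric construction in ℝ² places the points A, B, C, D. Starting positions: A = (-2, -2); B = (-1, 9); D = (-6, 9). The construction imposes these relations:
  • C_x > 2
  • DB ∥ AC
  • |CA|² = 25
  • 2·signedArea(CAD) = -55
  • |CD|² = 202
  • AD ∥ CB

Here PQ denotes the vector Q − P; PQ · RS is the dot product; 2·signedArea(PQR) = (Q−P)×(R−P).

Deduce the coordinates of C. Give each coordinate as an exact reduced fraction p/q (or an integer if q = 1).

1. C_x = 3  [AD ∥ CB ∩ DB ∥ AC]
2. C_y = -2  [AD ∥ CB ∩ DB ∥ AC]
   → C = (3, -2)

C = (3, -2)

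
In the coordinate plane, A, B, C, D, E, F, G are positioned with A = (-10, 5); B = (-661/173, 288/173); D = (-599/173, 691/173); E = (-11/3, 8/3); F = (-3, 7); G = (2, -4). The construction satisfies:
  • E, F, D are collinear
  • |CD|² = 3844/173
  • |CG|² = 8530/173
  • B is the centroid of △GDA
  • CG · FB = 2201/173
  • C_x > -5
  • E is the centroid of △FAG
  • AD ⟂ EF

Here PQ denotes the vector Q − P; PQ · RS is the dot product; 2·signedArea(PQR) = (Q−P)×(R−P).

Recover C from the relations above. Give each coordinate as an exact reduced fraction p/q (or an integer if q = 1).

1. C_x = -723/173  [line 142/173·x + 923/173·y + 1207/173 = 0 ∩ |CD|² = 3844/173]
2. C_y = -115/173  [line 142/173·x + 923/173·y + 1207/173 = 0 ∩ |CD|² = 3844/173]
   → C = (-723/173, -115/173)

C = (-723/173, -115/173)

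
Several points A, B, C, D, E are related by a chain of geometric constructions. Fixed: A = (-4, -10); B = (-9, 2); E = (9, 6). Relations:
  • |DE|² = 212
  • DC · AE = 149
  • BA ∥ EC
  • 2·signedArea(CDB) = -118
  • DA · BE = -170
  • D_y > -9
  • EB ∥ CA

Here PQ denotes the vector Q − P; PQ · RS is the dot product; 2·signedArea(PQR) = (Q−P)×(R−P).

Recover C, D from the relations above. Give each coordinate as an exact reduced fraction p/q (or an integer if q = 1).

1. C_x = 14  [EB ∥ CA ∩ BA ∥ EC]
2. C_y = -6  [EB ∥ CA ∩ BA ∥ EC]
   → C = (14, -6)
3. D_x = 5  [DC · AE = 149 ∩ 2·signedArea(CDB) = -118]
4. D_y = -8  [DC · AE = 149 ∩ 2·signedArea(CDB) = -118]
   → D = (5, -8)

C = (14, -6)
D = (5, -8)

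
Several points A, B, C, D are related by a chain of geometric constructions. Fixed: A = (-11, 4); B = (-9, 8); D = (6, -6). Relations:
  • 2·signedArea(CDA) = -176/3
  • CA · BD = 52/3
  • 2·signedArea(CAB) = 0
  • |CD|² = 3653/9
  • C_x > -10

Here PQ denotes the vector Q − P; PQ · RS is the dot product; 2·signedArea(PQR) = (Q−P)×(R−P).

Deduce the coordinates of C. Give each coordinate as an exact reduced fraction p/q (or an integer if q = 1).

1. C_x = -29/3  [2·signedArea(CAB) = 0 ∩ 2·signedArea(CDA) = -176/3]
2. C_y = 20/3  [2·signedArea(CAB) = 0 ∩ 2·signedArea(CDA) = -176/3]
   → C = (-29/3, 20/3)

C = (-29/3, 20/3)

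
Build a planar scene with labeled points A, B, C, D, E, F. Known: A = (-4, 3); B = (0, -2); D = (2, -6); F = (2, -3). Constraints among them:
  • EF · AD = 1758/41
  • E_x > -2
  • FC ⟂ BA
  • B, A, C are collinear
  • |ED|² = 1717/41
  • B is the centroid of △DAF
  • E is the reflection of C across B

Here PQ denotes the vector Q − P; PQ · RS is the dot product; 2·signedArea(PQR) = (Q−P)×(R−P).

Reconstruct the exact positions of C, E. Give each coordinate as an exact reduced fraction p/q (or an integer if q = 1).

C = (52/41, -147/41)
E = (-52/41, -17/41)

1. C_x = 52/41  [B, A, C are collinear ∩ FC ⟂ BA]
2. C_y = -147/41  [B, A, C are collinear ∩ FC ⟂ BA]
   → C = (52/41, -147/41)
3. E_x = -52/41  [E is the reflection of C across B]
4. E_y = -17/41  [E is the reflection of C across B]
   → E = (-52/41, -17/41)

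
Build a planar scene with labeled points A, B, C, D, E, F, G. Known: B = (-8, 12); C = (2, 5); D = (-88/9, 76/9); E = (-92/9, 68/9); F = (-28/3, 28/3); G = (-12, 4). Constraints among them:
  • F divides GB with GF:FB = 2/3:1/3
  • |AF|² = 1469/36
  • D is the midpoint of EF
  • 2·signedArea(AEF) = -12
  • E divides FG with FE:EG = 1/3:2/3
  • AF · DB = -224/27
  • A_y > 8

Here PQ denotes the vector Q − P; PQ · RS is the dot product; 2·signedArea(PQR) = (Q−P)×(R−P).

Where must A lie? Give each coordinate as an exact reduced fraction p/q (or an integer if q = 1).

1. A_x = -3  [AF · DB = -224/27 ∩ 2·signedArea(AEF) = -12]
2. A_y = 17/2  [AF · DB = -224/27 ∩ 2·signedArea(AEF) = -12]
   → A = (-3, 17/2)

A = (-3, 17/2)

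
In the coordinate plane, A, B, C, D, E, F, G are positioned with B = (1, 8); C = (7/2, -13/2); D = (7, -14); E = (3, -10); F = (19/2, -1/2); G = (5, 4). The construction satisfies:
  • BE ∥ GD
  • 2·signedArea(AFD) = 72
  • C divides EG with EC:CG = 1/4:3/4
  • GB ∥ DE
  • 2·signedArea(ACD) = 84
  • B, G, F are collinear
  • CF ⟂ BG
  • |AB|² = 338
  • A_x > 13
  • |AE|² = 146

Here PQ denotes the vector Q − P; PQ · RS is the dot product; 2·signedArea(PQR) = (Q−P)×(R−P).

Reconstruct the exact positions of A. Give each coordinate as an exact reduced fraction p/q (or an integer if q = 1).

A = (14, -5)

1. A_x = 14  [2·signedArea(AFD) = 72 ∩ 2·signedArea(ACD) = 84]
2. A_y = -5  [2·signedArea(AFD) = 72 ∩ 2·signedArea(ACD) = 84]
   → A = (14, -5)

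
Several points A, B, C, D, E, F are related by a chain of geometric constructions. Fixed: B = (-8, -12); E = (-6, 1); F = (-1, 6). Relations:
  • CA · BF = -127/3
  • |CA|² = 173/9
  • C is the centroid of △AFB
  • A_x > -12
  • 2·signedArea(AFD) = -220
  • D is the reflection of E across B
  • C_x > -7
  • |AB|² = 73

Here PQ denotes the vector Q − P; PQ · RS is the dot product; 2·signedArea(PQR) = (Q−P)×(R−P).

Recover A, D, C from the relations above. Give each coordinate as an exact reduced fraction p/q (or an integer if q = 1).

1. D_x = -10  [D is the reflection of E across B]
2. D_y = -25  [D is the reflection of E across B]
   → D = (-10, -25)
3. A_x = -11  [line 31·x + -9·y + 305 = 0 ∩ |AB|² = 73]
4. A_y = -4  [line 31·x + -9·y + 305 = 0 ∩ |AB|² = 73]
   → A = (-11, -4)
5. C_x = -20/3  [C is the centroid of △AFB]
6. C_y = -10/3  [C is the centroid of △AFB]
   → C = (-20/3, -10/3)

A = (-11, -4)
C = (-20/3, -10/3)
D = (-10, -25)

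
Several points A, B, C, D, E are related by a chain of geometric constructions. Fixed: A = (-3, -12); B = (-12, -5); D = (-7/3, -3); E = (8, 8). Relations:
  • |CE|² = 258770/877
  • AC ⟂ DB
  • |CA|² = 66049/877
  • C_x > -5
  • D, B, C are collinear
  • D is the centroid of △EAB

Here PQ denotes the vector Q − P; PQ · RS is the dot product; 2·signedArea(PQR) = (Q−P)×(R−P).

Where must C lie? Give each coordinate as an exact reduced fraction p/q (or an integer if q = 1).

C = (-4173/877, -3071/877)

1. C_x = -4173/877  [D, B, C are collinear ∩ AC ⟂ DB]
2. C_y = -3071/877  [D, B, C are collinear ∩ AC ⟂ DB]
   → C = (-4173/877, -3071/877)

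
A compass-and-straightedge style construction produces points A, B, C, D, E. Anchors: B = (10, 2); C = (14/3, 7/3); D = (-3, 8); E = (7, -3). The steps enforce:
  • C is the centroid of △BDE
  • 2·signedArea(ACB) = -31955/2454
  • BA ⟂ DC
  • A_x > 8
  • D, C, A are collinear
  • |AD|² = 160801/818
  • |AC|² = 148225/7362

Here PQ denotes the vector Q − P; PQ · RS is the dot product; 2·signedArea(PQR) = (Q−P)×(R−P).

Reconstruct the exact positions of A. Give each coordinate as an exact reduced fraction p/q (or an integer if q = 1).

1. A_x = 6769/818  [D, C, A are collinear ∩ BA ⟂ DC]
2. A_y = -273/818  [D, C, A are collinear ∩ BA ⟂ DC]
   → A = (6769/818, -273/818)

A = (6769/818, -273/818)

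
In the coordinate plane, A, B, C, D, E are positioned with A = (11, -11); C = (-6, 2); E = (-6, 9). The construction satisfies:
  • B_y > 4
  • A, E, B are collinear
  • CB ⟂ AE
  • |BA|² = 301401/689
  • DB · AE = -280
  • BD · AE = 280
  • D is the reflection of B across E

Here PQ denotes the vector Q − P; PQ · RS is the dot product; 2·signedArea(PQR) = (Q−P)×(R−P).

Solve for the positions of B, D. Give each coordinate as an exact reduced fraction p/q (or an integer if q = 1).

B = (-1754/689, 3401/689)
D = (-6514/689, 9001/689)

1. B_x = -1754/689  [A, E, B are collinear ∩ CB ⟂ AE]
2. B_y = 3401/689  [A, E, B are collinear ∩ CB ⟂ AE]
   → B = (-1754/689, 3401/689)
3. D_x = -6514/689  [D is the reflection of B across E]
4. D_y = 9001/689  [D is the reflection of B across E]
   → D = (-6514/689, 9001/689)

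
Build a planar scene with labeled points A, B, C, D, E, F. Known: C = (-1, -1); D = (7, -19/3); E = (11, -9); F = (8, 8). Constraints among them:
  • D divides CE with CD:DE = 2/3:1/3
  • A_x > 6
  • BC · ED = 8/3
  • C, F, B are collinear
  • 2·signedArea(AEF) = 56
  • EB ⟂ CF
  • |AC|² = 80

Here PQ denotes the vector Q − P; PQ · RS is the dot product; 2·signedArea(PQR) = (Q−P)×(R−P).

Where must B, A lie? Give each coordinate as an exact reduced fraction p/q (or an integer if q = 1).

1. B_x = 1  [C, F, B are collinear ∩ EB ⟂ CF]
2. B_y = 1  [C, F, B are collinear ∩ EB ⟂ CF]
   → B = (1, 1)
3. A_x = 7  [line -17·x + -3·y + 104 = 0 ∩ |AC|² = 80]
4. A_y = -5  [line -17·x + -3·y + 104 = 0 ∩ |AC|² = 80]
   → A = (7, -5)

A = (7, -5)
B = (1, 1)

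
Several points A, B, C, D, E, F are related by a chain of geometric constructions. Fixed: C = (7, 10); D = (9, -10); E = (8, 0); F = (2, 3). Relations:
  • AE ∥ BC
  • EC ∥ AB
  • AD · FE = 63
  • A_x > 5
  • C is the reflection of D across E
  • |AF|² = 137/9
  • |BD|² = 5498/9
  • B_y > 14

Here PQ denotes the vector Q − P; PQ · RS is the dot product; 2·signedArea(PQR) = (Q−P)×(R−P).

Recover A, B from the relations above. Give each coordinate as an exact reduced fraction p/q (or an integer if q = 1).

A = (17/3, 13/3)
B = (14/3, 43/3)

1. A_x = 17/3  [line -6·x + 3·y + 21 = 0 ∩ |AF|² = 137/9]
2. A_y = 13/3  [line -6·x + 3·y + 21 = 0 ∩ |AF|² = 137/9]
   → A = (17/3, 13/3)
3. B_x = 14/3  [AE ∥ BC ∩ EC ∥ AB]
4. B_y = 43/3  [AE ∥ BC ∩ EC ∥ AB]
   → B = (14/3, 43/3)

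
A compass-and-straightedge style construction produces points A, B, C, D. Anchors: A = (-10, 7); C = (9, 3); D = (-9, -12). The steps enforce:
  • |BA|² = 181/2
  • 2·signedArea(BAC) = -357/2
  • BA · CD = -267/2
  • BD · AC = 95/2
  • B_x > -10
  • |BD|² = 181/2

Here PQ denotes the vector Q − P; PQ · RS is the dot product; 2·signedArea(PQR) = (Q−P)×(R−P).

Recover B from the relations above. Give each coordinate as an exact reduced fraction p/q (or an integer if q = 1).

1. B_x = -19/2  [2·signedArea(BAC) = -357/2 ∩ BD · AC = 95/2]
2. B_y = -5/2  [2·signedArea(BAC) = -357/2 ∩ BD · AC = 95/2]
   → B = (-19/2, -5/2)

B = (-19/2, -5/2)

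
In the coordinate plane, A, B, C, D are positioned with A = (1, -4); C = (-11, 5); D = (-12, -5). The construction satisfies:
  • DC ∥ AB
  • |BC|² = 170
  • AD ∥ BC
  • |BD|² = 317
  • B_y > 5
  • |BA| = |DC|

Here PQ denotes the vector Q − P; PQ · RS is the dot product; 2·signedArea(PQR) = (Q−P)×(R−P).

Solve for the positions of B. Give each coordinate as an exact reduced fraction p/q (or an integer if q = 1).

1. B_x = 2  [AD ∥ BC ∩ DC ∥ AB]
2. B_y = 6  [AD ∥ BC ∩ DC ∥ AB]
   → B = (2, 6)

B = (2, 6)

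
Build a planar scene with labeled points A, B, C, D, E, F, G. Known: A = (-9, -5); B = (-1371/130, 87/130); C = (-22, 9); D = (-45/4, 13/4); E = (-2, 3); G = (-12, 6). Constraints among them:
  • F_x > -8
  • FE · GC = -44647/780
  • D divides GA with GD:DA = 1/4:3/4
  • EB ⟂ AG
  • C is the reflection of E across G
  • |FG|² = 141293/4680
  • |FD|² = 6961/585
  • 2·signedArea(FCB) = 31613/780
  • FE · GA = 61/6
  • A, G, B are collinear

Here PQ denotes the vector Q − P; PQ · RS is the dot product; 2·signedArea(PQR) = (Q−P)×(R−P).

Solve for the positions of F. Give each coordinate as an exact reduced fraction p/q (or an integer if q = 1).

F = (-6187/780, 1799/780)

1. F_x = -6187/780  [FE · GC = -44647/780 ∩ FE · GA = 61/6]
2. F_y = 1799/780  [FE · GC = -44647/780 ∩ FE · GA = 61/6]
   → F = (-6187/780, 1799/780)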